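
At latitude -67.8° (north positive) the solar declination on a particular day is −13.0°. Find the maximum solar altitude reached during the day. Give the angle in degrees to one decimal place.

At local solar noon the hour angle is zero, so the elevation is 90° − |φ − δ| = 90° − |-67.8° − (-13.0°)| = 90° − 54.8° = 35.2°.

35.2°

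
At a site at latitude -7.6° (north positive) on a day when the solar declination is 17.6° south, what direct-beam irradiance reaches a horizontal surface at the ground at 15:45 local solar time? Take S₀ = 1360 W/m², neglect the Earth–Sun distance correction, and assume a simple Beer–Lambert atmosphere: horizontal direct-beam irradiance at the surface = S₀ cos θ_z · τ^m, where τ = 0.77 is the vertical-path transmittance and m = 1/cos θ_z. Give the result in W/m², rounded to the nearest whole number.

Hour angle H = 15° × (15.75 − 12) = 56.25°.
cos θ_z = sin φ sin δ + cos φ cos δ cos H = (-0.1323)(-0.3024) + (0.9912)(0.9532)(0.5556) = 0.5649.
Air mass m = 1/cos θ_z = 1/0.5649 = 1.770; τ^m = 0.77^1.770 = 0.6296.
Surface direct beam = 1360 × 0.5649 × 0.6296 = 483.70 W/m².

484 W/m²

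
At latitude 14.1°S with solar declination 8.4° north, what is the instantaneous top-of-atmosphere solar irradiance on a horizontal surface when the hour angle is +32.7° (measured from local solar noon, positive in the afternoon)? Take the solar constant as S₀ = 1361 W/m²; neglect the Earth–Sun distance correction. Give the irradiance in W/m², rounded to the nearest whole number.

1050 W/m²

With φ = -14.1°, δ = 8.4°, H = 32.70°: sin φ sin δ = -0.0356, cos φ cos δ cos H = 0.8074, so cos θ_z = 0.7718.
Top-of-atmosphere irradiance = S₀ cos θ_z = 1361 × 0.7718 = 1050.42 W/m².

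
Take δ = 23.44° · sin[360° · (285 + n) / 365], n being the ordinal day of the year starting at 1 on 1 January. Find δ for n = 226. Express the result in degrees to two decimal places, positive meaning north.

+13.78°

360 × (285 + 226) / 365 = 504.000°; sin(504.000°) = 0.5878.
δ = 23.44 × 0.5878 = 13.778° ≈ +13.78°.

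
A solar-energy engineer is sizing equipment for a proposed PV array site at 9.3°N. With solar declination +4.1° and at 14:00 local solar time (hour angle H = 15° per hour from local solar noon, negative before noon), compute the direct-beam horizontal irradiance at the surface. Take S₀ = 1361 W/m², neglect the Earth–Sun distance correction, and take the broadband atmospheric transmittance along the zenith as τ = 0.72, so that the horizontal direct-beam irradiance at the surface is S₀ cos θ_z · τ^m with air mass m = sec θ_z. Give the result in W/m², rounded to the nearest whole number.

Hour angle H = 15° × (14 − 12) = 30.00°.
cos θ_z = sin(9.3°) sin(4.1°) + cos(9.3°) cos(4.1°) cos(30.00°) = 0.0116 + 0.8525 = 0.8641.
Air mass m = 1/cos θ_z = 1/0.8641 = 1.157; τ^m = 0.72^1.157 = 0.6838.
Surface direct beam = 1361 × 0.8641 × 0.6838 = 804.18 W/m².

804 W/m²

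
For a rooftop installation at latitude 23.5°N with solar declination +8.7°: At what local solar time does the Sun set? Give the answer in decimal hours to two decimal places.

cos H_s = −tan(23.5°) · tan(8.7°) = -0.0665, so H_s = arccos(-0.0665) = 93.81°.
Sunset is at 12 + H_s/15 = 12 + 6.254 = 18.254 h local solar time.

18.25 h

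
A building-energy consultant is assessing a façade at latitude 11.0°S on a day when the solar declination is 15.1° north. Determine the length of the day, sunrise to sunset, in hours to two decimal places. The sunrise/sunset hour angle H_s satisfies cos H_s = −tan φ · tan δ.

The sunset hour angle satisfies cos H_s = −tan φ tan δ = 0.0524, giving H_s = 87.00°.
Day length = 2 H_s / 15° h⁻¹ = 174.00° / 15 = 11.600 h.

11.60 hours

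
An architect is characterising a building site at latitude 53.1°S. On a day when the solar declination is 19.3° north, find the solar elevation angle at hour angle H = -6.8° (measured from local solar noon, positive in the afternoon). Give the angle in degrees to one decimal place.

17.4°

With φ = -53.1°, δ = 19.3°, H = -6.80°: sin φ sin δ = -0.2643, cos φ cos δ cos H = 0.5627, so cos θ_z = 0.2984.
θ_z = arccos(0.2984) = 72.64°, so the elevation is 90° − 72.64° = 17.36°.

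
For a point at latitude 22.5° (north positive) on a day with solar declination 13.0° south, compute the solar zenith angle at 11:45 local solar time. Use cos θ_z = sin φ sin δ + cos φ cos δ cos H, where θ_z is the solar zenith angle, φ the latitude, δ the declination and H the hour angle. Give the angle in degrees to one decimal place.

35.7°

Hour angle H = 15° × (11.75 − 12) = -3.75°.
cos θ_z = sin φ sin δ + cos φ cos δ cos H = (0.3827)(-0.2250) + (0.9239)(0.9744)(0.9979) = 0.8123.
θ_z = arccos(0.8123) = 35.68°.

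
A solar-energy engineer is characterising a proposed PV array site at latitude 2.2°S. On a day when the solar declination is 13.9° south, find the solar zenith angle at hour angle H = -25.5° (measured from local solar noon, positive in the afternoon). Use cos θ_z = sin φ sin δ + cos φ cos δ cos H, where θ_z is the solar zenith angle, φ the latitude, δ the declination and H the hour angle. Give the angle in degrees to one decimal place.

27.8°

cos θ_z = sin(-2.2°) sin(-13.9°) + cos(-2.2°) cos(-13.9°) cos(-25.50°) = 0.0092 + 0.8755 = 0.8847.
θ_z = arccos(0.8847) = 27.79°.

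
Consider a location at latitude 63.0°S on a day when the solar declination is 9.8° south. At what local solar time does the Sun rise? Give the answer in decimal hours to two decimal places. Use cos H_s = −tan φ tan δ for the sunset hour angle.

−tan φ tan δ = −(-1.9626)(-0.1727) = -0.3389; H_s = arccos(-0.3389) = 109.81°.
Sunrise is at 12 − H_s/15 = 12 − 7.321 = 4.679 h local solar time.

4.68 h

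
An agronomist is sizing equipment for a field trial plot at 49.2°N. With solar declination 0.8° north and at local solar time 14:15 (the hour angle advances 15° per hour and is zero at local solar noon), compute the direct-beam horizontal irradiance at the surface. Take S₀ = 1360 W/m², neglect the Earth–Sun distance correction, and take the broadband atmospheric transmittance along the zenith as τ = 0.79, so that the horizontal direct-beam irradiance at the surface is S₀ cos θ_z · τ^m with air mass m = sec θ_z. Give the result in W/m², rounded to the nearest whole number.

Hour angle H = 15° × (14.25 − 12) = 33.75°.
cos θ_z = sin(49.2°) sin(0.8°) + cos(49.2°) cos(0.8°) cos(33.75°) = 0.0106 + 0.5432 = 0.5538.
Air mass m = 1/cos θ_z = 1/0.5538 = 1.806; τ^m = 0.79^1.806 = 0.6533.
Surface direct beam = 1360 × 0.5538 × 0.6533 = 492.04 W/m².

492 W/m²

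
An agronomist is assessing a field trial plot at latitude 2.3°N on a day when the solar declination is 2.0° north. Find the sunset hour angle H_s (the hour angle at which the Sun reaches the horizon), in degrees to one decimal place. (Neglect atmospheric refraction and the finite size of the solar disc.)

The sunset hour angle satisfies cos H_s = −tan φ tan δ = -0.0014, giving H_s = 90.08°.

90.1°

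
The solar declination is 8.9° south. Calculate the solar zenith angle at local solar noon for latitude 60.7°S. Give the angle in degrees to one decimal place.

51.8°

At local solar noon the hour angle is zero, so the zenith angle is |φ − δ| = |-60.7° − (-8.9°)| = 51.8°.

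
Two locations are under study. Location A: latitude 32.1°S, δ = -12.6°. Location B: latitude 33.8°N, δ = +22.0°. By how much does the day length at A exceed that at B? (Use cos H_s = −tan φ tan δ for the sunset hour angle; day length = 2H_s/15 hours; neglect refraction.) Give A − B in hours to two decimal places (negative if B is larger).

-1.02 h

A: H_s = arccos(−tan -32.1° · tan -12.6°) = 98.06°, so 2H_s/15 = 13.0747 h.
B: H_s = arccos(−tan 33.8° · tan 22.0°) = 105.69°, so 2H_s/15 = 14.0920 h.
A − B = 13.0747 − 14.0920 = -1.0173 h.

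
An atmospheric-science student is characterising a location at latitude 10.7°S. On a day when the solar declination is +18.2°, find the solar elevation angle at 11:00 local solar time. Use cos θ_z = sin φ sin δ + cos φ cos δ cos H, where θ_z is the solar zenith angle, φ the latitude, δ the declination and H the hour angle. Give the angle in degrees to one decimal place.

Hour angle H = 15° × (11 − 12) = -15.00°.
With φ = -10.7°, δ = 18.2°, H = -15.00°: sin φ sin δ = -0.0580, cos φ cos δ cos H = 0.9016, so cos θ_z = 0.8436.
θ_z = arccos(0.8436) = 32.48°, so the elevation is 90° − 32.48° = 57.52°.

57.5°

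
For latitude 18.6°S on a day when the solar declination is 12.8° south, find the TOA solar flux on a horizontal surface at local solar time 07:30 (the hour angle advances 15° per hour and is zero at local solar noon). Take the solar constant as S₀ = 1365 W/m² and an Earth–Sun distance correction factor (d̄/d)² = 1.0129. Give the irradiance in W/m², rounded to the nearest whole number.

587 W/m²

Hour angle H = 15° × (7.5 − 12) = -67.50°.
cos θ_z = sin φ sin δ + cos φ cos δ cos H = (-0.3190)(-0.2215) + (0.9478)(0.9751)(0.3827) = 0.4243.
Top-of-atmosphere irradiance = S₀ (d̄/d)² cos θ_z = 1365 × 1.0129 × 0.4243 = 586.64 W/m².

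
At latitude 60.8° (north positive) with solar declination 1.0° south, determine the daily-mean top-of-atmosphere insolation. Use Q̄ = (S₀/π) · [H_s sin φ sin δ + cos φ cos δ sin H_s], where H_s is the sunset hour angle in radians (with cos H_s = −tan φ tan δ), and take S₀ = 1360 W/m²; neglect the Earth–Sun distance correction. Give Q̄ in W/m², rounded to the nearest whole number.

cos H_s = −tan(60.8°) · tan(-1.0°) = 0.0312, so H_s = arccos(0.0312) = 88.21°. In radians, H_s = 1.5396.
H_s sin φ sin δ = 1.5396 × 0.8729 × -0.0175 = -0.0235.
cos φ cos δ sin H_s = 0.4879 × 0.9998 × 0.9995 = 0.4876.
Q̄ = (1360/π) × (-0.0235 + 0.4876) = 432.90 × 0.4641 = 200.91 W/m².

201 W/m²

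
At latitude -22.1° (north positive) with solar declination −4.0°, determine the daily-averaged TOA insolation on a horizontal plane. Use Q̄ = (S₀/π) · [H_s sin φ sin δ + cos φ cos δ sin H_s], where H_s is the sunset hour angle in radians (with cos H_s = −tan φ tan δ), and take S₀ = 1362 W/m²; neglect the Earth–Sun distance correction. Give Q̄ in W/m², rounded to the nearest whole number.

419 W/m²

−tan φ tan δ = −(-0.4061)(-0.0699) = -0.0284; H_s = arccos(-0.0284) = 91.63°. In radians, H_s = 1.5992.
H_s sin φ sin δ = 1.5992 × -0.3762 × -0.0698 = 0.0420.
cos φ cos δ sin H_s = 0.9265 × 0.9976 × 0.9996 = 0.9239.
Q̄ = (1362/π) × (0.0420 + 0.9239) = 433.54 × 0.9659 = 418.76 W/m².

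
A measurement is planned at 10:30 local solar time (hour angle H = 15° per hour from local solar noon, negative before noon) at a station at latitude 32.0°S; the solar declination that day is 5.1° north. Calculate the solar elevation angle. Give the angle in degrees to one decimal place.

47.2°

Hour angle H = 15° × (10.5 − 12) = -22.50°.
cos θ_z = sin(-32.0°) sin(5.1°) + cos(-32.0°) cos(5.1°) cos(-22.50°) = -0.0471 + 0.7804 = 0.7333.
θ_z = arccos(0.7333) = 42.84°, so the elevation is 90° − 42.84° = 47.16°.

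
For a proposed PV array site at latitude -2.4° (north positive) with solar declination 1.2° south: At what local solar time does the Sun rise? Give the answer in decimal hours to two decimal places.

cos H_s = −tan(-2.4°) · tan(-1.2°) = -0.0009, so H_s = arccos(-0.0009) = 90.05°.
Sunrise is at 12 − H_s/15 = 12 − 6.003 = 5.997 h local solar time.

6.00 h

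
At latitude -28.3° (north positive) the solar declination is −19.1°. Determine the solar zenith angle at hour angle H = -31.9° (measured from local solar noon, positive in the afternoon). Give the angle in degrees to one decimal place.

30.5°

cos θ_z = sin(-28.3°) sin(-19.1°) + cos(-28.3°) cos(-19.1°) cos(-31.90°) = 0.1551 + 0.7063 = 0.8614.
θ_z = arccos(0.8614) = 30.53°.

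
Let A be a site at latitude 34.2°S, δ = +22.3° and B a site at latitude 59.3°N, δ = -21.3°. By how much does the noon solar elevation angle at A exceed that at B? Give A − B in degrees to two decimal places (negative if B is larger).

A: 90° − |-34.2 − (22.3)| = 33.50°.
B: 90° − |59.3 − (-21.3)| = 9.40°.
A − B = 33.50 − 9.40 = 24.10°.

+24.10°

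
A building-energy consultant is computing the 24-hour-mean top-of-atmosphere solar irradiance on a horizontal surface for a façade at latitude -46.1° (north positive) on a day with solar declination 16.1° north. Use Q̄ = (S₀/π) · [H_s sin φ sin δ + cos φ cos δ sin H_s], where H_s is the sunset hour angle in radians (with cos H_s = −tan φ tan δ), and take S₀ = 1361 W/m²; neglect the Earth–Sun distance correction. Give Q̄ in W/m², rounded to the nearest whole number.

166 W/m²

cos H_s = −tan(-46.1°) · tan(16.1°) = 0.2999, so H_s = arccos(0.2999) = 72.55°. In radians, H_s = 1.2662.
H_s sin φ sin δ = 1.2662 × -0.7206 × 0.2773 = -0.2530.
cos φ cos δ sin H_s = 0.6934 × 0.9608 × 0.9540 = 0.6356.
Q̄ = (1361/π) × (-0.2530 + 0.6356) = 433.22 × 0.3826 = 165.75 W/m².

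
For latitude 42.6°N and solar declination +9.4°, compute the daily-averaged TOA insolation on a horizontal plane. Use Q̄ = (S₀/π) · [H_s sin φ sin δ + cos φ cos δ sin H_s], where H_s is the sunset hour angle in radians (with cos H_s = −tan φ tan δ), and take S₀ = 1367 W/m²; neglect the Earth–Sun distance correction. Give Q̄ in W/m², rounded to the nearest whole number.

395 W/m²

The sunset hour angle satisfies cos H_s = −tan φ tan δ = -0.1522, giving H_s = 98.75°. In radians, H_s = 1.7235.
H_s sin φ sin δ = 1.7235 × 0.6769 × 0.1633 = 0.1905.
cos φ cos δ sin H_s = 0.7361 × 0.9866 × 0.9884 = 0.7178.
Q̄ = (1367/π) × (0.1905 + 0.7178) = 435.13 × 0.9083 = 395.23 W/m².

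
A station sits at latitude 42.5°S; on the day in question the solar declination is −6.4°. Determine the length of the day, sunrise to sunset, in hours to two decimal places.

12.79 hours

The sunset hour angle satisfies cos H_s = −tan φ tan δ = -0.1028, giving H_s = 95.90°.
Day length = 2 H_s / 15° h⁻¹ = 191.80° / 15 = 12.787 h.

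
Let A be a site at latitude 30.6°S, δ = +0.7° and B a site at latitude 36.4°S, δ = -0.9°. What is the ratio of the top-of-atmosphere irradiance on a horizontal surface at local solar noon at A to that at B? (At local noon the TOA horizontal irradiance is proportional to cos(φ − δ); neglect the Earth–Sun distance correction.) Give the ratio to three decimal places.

A: cos θ_z = cos(-30.6° − (0.7°)) = 0.8545.
B: cos θ_z = cos(-36.4° − (-0.9°)) = 0.8141.
Ratio A/B = 0.8545 / 0.8141 = 1.0496.

1.050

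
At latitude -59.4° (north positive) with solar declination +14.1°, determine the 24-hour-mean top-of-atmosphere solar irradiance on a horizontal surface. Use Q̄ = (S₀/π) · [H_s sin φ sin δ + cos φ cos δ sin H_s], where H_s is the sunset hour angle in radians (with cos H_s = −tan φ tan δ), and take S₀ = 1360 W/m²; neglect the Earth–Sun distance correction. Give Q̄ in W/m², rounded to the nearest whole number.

The sunset hour angle satisfies cos H_s = −tan φ tan δ = 0.4247, giving H_s = 64.87°. In radians, H_s = 1.1322.
H_s sin φ sin δ = 1.1322 × -0.8607 × 0.2436 = -0.2374.
cos φ cos δ sin H_s = 0.5090 × 0.9699 × 0.9053 = 0.4469.
Q̄ = (1360/π) × (-0.2374 + 0.4469) = 432.90 × 0.2095 = 90.69 W/m².

91 W/m²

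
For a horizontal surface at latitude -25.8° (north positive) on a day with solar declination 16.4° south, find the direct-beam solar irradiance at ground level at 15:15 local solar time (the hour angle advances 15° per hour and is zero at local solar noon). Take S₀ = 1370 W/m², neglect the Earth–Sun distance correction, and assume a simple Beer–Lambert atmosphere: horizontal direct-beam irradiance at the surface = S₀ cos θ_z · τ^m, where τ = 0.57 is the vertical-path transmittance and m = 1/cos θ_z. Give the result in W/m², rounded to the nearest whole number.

Hour angle H = 15° × (15.25 − 12) = 48.75°.
cos θ_z = sin(-25.8°) sin(-16.4°) + cos(-25.8°) cos(-16.4°) cos(48.75°) = 0.1229 + 0.5695 = 0.6924.
Air mass m = 1/cos θ_z = 1/0.6924 = 1.444; τ^m = 0.57^1.444 = 0.4441.
Surface direct beam = 1370 × 0.6924 × 0.4441 = 421.27 W/m².

421 W/m²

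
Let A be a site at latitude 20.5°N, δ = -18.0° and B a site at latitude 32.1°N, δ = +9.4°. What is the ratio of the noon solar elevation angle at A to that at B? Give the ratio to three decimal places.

A: 90° − |20.5 − (-18.0)| = 51.50°.
B: 90° − |32.1 − (9.4)| = 67.30°.
Ratio A/B = 51.5000 / 67.3000 = 0.7652.

0.765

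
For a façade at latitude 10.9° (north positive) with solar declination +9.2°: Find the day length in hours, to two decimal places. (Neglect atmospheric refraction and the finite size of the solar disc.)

12.24 hours

cos H_s = −tan(10.9°) · tan(9.2°) = -0.0312, so H_s = arccos(-0.0312) = 91.79°.
Day length = 2 H_s / 15° h⁻¹ = 183.58° / 15 = 12.239 h.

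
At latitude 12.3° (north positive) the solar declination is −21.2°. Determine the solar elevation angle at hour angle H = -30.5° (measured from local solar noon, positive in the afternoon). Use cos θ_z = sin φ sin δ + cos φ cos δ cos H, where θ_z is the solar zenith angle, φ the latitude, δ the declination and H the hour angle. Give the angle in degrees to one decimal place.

45.1°

With φ = 12.3°, δ = -21.2°, H = -30.50°: sin φ sin δ = -0.0770, cos φ cos δ cos H = 0.7849, so cos θ_z = 0.7079.
θ_z = arccos(0.7079) = 44.94°, so the elevation is 90° − 44.94° = 45.06°.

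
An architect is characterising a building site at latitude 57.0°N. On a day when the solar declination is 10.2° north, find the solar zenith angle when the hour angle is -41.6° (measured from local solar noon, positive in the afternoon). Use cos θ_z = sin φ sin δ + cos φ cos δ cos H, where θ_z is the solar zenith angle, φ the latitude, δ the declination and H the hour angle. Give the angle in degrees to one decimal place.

With φ = 57.0°, δ = 10.2°, H = -41.60°: sin φ sin δ = 0.1485, cos φ cos δ cos H = 0.4008, so cos θ_z = 0.5493.
θ_z = arccos(0.5493) = 56.68°.

56.7°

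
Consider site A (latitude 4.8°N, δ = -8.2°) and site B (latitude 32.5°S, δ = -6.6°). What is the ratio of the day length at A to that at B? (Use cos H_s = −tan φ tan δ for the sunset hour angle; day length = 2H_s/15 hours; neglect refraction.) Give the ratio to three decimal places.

0.948

A: H_s = arccos(−tan 4.8° · tan -8.2°) = 89.31°, so 2H_s/15 = 11.9080 h.
B: H_s = arccos(−tan -32.5° · tan -6.6°) = 94.23°, so 2H_s/15 = 12.5640 h.
Ratio A/B = 11.9080 / 12.5640 = 0.9478.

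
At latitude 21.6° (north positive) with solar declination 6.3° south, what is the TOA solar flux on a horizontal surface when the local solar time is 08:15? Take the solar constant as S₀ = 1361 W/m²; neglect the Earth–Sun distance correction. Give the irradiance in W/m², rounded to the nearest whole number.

Hour angle H = 15° × (8.25 − 12) = -56.25°.
cos θ_z = sin φ sin δ + cos φ cos δ cos H = (0.3681)(-0.1097) + (0.9298)(0.9940)(0.5556) = 0.4731.
Top-of-atmosphere irradiance = S₀ cos θ_z = 1361 × 0.4731 = 643.89 W/m².

644 W/m²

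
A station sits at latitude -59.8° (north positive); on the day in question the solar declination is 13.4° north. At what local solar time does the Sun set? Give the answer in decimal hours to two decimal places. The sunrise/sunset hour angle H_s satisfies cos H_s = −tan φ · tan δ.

16.39 h

cos H_s = −tan(-59.8°) · tan(13.4°) = 0.4093, so H_s = arccos(0.4093) = 65.84°.
Sunset is at 12 + H_s/15 = 12 + 4.389 = 16.389 h local solar time.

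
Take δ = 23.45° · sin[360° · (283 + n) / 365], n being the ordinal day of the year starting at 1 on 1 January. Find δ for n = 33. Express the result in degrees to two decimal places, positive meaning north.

360 × (283 + 33) / 365 = 311.671°; sin(311.671°) = -0.7470.
δ = 23.45 × -0.7470 = -17.517° ≈ -17.52°.

-17.52°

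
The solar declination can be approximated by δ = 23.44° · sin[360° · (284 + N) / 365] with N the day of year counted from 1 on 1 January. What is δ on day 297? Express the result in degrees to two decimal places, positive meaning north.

360 × (284 + 297) / 365 = 573.041°; sin(573.041°) = -0.5452.
δ = 23.44 × -0.5452 = -12.779° ≈ -12.78°.

-12.78°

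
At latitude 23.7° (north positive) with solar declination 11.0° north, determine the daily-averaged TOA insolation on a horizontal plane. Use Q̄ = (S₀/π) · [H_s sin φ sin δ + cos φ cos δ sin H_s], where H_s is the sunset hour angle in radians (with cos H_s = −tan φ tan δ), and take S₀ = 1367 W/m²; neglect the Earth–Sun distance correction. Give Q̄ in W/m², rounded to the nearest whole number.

cos H_s = −tan(23.7°) · tan(11.0°) = -0.0853, so H_s = arccos(-0.0853) = 94.89°. In radians, H_s = 1.6561.
H_s sin φ sin δ = 1.6561 × 0.4019 × 0.1908 = 0.1270.
cos φ cos δ sin H_s = 0.9157 × 0.9816 × 0.9964 = 0.8956.
Q̄ = (1367/π) × (0.1270 + 0.8956) = 435.13 × 1.0226 = 444.96 W/m².

445 W/m²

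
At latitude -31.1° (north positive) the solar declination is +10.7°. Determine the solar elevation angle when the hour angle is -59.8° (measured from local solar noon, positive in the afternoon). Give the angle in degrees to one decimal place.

cos θ_z = sin φ sin δ + cos φ cos δ cos H = (-0.5165)(0.1857) + (0.8563)(0.9826)(0.5030) = 0.3273.
θ_z = arccos(0.3273) = 70.90°, so the elevation is 90° − 70.90° = 19.10°.

19.1°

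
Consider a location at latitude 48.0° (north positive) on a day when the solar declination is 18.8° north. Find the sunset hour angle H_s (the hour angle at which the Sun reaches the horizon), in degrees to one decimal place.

112.2°

cos H_s = −tan(48.0°) · tan(18.8°) = -0.3781, so H_s = arccos(-0.3781) = 112.22°.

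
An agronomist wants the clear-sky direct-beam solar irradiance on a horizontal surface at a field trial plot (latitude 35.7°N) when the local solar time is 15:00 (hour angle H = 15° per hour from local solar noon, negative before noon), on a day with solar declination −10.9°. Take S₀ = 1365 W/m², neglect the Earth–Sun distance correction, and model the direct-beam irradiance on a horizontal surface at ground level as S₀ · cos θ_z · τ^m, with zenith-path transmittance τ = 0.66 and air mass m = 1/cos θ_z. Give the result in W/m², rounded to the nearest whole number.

Hour angle H = 15° × (15 − 12) = 45.00°.
cos θ_z = sin φ sin δ + cos φ cos δ cos H = (0.5835)(-0.1891) + (0.8121)(0.9820)(0.7071) = 0.4536.
Air mass m = 1/cos θ_z = 1/0.4536 = 2.205; τ^m = 0.66^2.205 = 0.4000.
Surface direct beam = 1365 × 0.4536 × 0.4000 = 247.67 W/m².

248 W/m²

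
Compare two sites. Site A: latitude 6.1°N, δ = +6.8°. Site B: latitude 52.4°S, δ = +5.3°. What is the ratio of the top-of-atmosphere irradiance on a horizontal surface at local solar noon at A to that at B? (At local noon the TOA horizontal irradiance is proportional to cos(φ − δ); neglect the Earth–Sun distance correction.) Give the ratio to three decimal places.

A: cos θ_z = cos(6.1° − (6.8°)) = 0.9999.
B: cos θ_z = cos(-52.4° − (5.3°)) = 0.5344.
Ratio A/B = 0.9999 / 0.5344 = 1.8711.

1.871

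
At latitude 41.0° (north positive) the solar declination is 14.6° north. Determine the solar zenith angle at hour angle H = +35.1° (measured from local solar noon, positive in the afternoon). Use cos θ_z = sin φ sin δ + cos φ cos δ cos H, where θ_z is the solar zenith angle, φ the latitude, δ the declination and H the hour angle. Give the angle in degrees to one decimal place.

40.3°

cos θ_z = sin φ sin δ + cos φ cos δ cos H = (0.6561)(0.2521) + (0.7547)(0.9677)(0.8181) = 0.7629.
θ_z = arccos(0.7629) = 40.28°.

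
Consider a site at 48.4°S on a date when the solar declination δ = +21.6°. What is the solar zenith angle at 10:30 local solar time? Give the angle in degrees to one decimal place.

Hour angle H = 15° × (10.5 − 12) = -22.50°.
cos θ_z = sin φ sin δ + cos φ cos δ cos H = (-0.7478)(0.3681) + (0.6639)(0.9298)(0.9239) = 0.2951.
θ_z = arccos(0.2951) = 72.84°.

72.8°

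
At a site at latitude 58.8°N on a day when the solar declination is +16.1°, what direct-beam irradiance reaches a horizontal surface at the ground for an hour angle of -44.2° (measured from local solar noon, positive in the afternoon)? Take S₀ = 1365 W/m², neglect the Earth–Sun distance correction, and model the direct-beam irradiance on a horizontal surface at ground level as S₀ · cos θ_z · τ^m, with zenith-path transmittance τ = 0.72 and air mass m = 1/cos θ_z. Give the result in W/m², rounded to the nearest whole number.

cos θ_z = sin φ sin δ + cos φ cos δ cos H = (0.8554)(0.2773) + (0.5180)(0.9608)(0.7169) = 0.5940.
Air mass m = 1/cos θ_z = 1/0.5940 = 1.684; τ^m = 0.72^1.684 = 0.5751.
Surface direct beam = 1365 × 0.5940 × 0.5751 = 466.30 W/m².

466 W/m²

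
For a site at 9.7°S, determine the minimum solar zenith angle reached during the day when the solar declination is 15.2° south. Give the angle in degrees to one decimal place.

5.5°

At local solar noon the hour angle is zero, so the zenith angle is |φ − δ| = |-9.7° − (-15.2°)| = 5.5°.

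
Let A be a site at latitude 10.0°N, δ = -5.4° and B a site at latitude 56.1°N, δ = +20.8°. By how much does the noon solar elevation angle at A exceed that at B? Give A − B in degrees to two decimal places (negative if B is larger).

A: 90° − |10.0 − (-5.4)| = 74.60°.
B: 90° − |56.1 − (20.8)| = 54.70°.
A − B = 74.60 − 54.70 = 19.90°.

+19.90°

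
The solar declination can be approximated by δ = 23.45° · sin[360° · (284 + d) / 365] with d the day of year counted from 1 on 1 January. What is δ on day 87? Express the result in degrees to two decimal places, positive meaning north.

360 × (284 + 87) / 365 = 365.918°; sin(365.918°) = 0.1031.
δ = 23.45 × 0.1031 = 2.418° ≈ +2.42°.

+2.42°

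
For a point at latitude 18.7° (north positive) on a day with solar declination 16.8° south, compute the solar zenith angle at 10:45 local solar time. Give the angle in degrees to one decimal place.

Hour angle H = 15° × (10.75 − 12) = -18.75°.
cos θ_z = sin(18.7°) sin(-16.8°) + cos(18.7°) cos(-16.8°) cos(-18.75°) = -0.0927 + 0.8587 = 0.7660.
θ_z = arccos(0.7660) = 40.00°.

40.0°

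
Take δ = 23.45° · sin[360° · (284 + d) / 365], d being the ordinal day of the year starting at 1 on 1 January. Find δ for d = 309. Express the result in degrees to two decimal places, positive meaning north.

-16.55°

360 × (284 + 309) / 365 = 584.877°; sin(584.877°) = -0.7056.
δ = 23.45 × -0.7056 = -16.546° ≈ -16.55°.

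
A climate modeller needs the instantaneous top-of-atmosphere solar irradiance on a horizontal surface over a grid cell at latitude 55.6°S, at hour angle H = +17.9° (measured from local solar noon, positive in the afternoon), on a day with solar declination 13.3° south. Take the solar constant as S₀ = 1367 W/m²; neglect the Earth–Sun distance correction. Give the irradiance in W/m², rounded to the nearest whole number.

975 W/m²

cos θ_z = sin φ sin δ + cos φ cos δ cos H = (-0.8251)(-0.2300) + (0.5650)(0.9732)(0.9516) = 0.7130.
Top-of-atmosphere irradiance = S₀ cos θ_z = 1367 × 0.7130 = 974.67 W/m².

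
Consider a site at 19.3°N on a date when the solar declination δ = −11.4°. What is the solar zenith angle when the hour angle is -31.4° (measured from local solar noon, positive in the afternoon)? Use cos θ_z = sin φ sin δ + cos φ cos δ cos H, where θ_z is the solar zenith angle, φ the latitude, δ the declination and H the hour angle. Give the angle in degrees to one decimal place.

With φ = 19.3°, δ = -11.4°, H = -31.40°: sin φ sin δ = -0.0653, cos φ cos δ cos H = 0.7897, so cos θ_z = 0.7244.
θ_z = arccos(0.7244) = 43.58°.

43.6°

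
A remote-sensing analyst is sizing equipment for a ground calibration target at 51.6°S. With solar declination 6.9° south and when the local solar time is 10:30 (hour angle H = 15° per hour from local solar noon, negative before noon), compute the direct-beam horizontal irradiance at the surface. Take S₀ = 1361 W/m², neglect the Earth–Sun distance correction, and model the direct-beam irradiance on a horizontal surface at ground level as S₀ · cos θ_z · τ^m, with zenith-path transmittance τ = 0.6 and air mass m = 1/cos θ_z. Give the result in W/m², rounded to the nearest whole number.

Hour angle H = 15° × (10.5 − 12) = -22.50°.
With φ = -51.6°, δ = -6.9°, H = -22.50°: sin φ sin δ = 0.0942, cos φ cos δ cos H = 0.5697, so cos θ_z = 0.6639.
Air mass m = 1/cos θ_z = 1/0.6639 = 1.506; τ^m = 0.6^1.506 = 0.4633.
Surface direct beam = 1361 × 0.6639 × 0.4633 = 418.62 W/m².

419 W/m²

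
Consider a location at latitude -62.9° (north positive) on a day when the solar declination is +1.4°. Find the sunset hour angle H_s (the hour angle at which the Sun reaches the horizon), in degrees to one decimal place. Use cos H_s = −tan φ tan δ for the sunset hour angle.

87.3°

−tan φ tan δ = −(-1.9542)(0.0244) = 0.0477; H_s = arccos(0.0477) = 87.27°.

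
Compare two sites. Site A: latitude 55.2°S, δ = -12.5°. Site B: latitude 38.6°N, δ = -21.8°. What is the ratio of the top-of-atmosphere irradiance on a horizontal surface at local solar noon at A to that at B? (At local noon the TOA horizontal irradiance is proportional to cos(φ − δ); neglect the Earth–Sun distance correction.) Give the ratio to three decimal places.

1.488

A: cos θ_z = cos(-55.2° − (-12.5°)) = 0.7349.
B: cos θ_z = cos(38.6° − (-21.8°)) = 0.4939.
Ratio A/B = 0.7349 / 0.4939 = 1.4880.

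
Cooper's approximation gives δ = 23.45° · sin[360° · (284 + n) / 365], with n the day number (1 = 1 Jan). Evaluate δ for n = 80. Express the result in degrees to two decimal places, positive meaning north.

-0.40°

360 × (284 + 80) / 365 = 359.014°; sin(359.014°) = -0.0172.
δ = 23.45 × -0.0172 = -0.403° ≈ -0.40°.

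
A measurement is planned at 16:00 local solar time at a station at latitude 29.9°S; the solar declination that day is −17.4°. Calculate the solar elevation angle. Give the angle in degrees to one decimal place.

34.2°

Hour angle H = 15° × (16 − 12) = 60.00°.
With φ = -29.9°, δ = -17.4°, H = 60.00°: sin φ sin δ = 0.1491, cos φ cos δ cos H = 0.4136, so cos θ_z = 0.5627.
θ_z = arccos(0.5627) = 55.76°, so the elevation is 90° − 55.76° = 34.24°.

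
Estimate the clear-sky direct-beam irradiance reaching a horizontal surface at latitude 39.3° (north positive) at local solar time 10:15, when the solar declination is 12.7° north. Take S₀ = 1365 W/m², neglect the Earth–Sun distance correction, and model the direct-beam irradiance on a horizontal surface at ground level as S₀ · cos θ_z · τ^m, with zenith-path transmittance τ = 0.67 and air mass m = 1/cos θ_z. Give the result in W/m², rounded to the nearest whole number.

Hour angle H = 15° × (10.25 − 12) = -26.25°.
cos θ_z = sin(39.3°) sin(12.7°) + cos(39.3°) cos(12.7°) cos(-26.25°) = 0.1392 + 0.6771 = 0.8163.
Air mass m = 1/cos θ_z = 1/0.8163 = 1.225; τ^m = 0.67^1.225 = 0.6123.
Surface direct beam = 1365 × 0.8163 × 0.6123 = 682.25 W/m².

682 W/m²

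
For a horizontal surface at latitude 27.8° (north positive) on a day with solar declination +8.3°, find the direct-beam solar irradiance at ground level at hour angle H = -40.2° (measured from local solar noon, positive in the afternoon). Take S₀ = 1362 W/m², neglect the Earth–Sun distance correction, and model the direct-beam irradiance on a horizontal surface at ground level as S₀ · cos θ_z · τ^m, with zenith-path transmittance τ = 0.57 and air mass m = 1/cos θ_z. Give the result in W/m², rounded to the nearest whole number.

467 W/m²

cos θ_z = sin φ sin δ + cos φ cos δ cos H = (0.4664)(0.1444) + (0.8846)(0.9895)(0.7638) = 0.7359.
Air mass m = 1/cos θ_z = 1/0.7359 = 1.359; τ^m = 0.57^1.359 = 0.4658.
Surface direct beam = 1362 × 0.7359 × 0.4658 = 466.87 W/m².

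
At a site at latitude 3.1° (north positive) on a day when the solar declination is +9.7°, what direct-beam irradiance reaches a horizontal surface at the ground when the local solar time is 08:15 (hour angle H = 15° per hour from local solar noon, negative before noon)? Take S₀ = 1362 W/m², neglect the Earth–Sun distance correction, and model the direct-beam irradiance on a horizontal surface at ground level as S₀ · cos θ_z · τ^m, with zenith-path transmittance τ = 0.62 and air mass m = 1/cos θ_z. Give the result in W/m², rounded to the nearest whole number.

Hour angle H = 15° × (8.25 − 12) = -56.25°.
cos θ_z = sin φ sin δ + cos φ cos δ cos H = (0.0541)(0.1685) + (0.9985)(0.9857)(0.5556) = 0.5559.
Air mass m = 1/cos θ_z = 1/0.5559 = 1.799; τ^m = 0.62^1.799 = 0.4232.
Surface direct beam = 1362 × 0.5559 × 0.4232 = 320.42 W/m².

320 W/m²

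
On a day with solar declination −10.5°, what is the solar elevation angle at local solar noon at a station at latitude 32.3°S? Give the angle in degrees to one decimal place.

At local solar noon the hour angle is zero, so the elevation is 90° − |φ − δ| = 90° − |-32.3° − (-10.5°)| = 90° − 21.8° = 68.2°.

68.2°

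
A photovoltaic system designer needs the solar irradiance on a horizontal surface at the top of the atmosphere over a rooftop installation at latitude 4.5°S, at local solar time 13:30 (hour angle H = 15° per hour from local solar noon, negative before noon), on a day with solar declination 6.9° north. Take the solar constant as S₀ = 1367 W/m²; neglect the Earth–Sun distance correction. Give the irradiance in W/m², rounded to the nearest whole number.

1237 W/m²

Hour angle H = 15° × (13.5 − 12) = 22.50°.
cos θ_z = sin φ sin δ + cos φ cos δ cos H = (-0.0785)(0.1201) + (0.9969)(0.9928)(0.9239) = 0.9050.
Top-of-atmosphere irradiance = S₀ cos θ_z = 1367 × 0.9050 = 1237.13 W/m².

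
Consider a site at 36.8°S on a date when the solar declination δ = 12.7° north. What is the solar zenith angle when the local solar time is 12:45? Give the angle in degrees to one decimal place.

Hour angle H = 15° × (12.75 − 12) = 11.25°.
cos θ_z = sin(-36.8°) sin(12.7°) + cos(-36.8°) cos(12.7°) cos(11.25°) = -0.1317 + 0.7661 = 0.6344.
θ_z = arccos(0.6344) = 50.62°.

50.6°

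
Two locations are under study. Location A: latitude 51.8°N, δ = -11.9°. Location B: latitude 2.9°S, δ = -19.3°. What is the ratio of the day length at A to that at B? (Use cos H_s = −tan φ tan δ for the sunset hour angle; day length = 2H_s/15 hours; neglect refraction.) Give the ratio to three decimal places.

0.818

A: H_s = arccos(−tan 51.8° · tan -11.9°) = 74.47°, so 2H_s/15 = 9.9293 h.
B: H_s = arccos(−tan -2.9° · tan -19.3°) = 91.02°, so 2H_s/15 = 12.1360 h.
Ratio A/B = 9.9293 / 12.1360 = 0.8182.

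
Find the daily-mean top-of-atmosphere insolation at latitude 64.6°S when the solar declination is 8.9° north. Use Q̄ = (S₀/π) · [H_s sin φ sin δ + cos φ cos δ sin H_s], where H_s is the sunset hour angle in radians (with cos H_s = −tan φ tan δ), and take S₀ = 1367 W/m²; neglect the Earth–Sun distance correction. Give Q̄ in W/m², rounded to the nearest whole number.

−tan φ tan δ = −(-2.1060)(0.1566) = 0.3298; H_s = arccos(0.3298) = 70.74°. In radians, H_s = 1.2346.
H_s sin φ sin δ = 1.2346 × -0.9033 × 0.1547 = -0.1725.
cos φ cos δ sin H_s = 0.4289 × 0.9880 × 0.9440 = 0.4000.
Q̄ = (1367/π) × (-0.1725 + 0.4000) = 435.13 × 0.2275 = 98.99 W/m².

99 W/m²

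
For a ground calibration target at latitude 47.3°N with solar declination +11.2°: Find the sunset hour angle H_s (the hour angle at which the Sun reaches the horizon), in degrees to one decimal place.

102.4°

The sunset hour angle satisfies cos H_s = −tan φ tan δ = -0.2146, giving H_s = 102.39°.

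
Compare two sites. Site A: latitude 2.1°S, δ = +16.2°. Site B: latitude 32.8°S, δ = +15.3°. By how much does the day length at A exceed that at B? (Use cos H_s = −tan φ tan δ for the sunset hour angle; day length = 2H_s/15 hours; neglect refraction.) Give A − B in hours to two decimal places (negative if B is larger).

+1.27 h

A: H_s = arccos(−tan -2.1° · tan 16.2°) = 89.39°, so 2H_s/15 = 11.9187 h.
B: H_s = arccos(−tan -32.8° · tan 15.3°) = 79.85°, so 2H_s/15 = 10.6467 h.
A − B = 11.9187 − 10.6467 = 1.2720 h.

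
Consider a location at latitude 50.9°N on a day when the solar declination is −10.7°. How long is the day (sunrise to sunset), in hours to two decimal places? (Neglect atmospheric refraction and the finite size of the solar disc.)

10.21 hours

The sunset hour angle satisfies cos H_s = −tan φ tan δ = 0.2325, giving H_s = 76.56°.
Day length = 2 H_s / 15° h⁻¹ = 153.12° / 15 = 10.208 h.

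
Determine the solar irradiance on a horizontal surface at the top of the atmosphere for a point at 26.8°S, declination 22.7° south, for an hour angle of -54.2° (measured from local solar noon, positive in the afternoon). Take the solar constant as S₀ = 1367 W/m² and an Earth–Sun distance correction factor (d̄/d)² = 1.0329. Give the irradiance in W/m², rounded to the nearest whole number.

926 W/m²

cos θ_z = sin φ sin δ + cos φ cos δ cos H = (-0.4509)(-0.3859) + (0.8926)(0.9225)(0.5850) = 0.6557.
Top-of-atmosphere irradiance = S₀ (d̄/d)² cos θ_z = 1367 × 1.0329 × 0.6557 = 925.83 W/m².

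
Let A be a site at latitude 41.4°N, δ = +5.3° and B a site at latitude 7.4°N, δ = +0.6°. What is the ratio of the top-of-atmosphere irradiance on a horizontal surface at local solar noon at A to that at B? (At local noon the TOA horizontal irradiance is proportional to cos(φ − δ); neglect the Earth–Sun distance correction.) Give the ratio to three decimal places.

0.814

A: cos θ_z = cos(41.4° − (5.3°)) = 0.8080.
B: cos θ_z = cos(7.4° − (0.6°)) = 0.9930.
Ratio A/B = 0.8080 / 0.9930 = 0.8137.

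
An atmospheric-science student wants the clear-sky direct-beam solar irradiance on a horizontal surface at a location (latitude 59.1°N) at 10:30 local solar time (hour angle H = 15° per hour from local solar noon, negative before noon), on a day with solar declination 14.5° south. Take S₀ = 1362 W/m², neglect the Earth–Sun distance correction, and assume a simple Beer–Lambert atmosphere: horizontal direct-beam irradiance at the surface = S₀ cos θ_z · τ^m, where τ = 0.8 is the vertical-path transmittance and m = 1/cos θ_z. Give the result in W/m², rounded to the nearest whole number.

134 W/m²

Hour angle H = 15° × (10.5 − 12) = -22.50°.
With φ = 59.1°, δ = -14.5°, H = -22.50°: sin φ sin δ = -0.2148, cos φ cos δ cos H = 0.4593, so cos θ_z = 0.2445.
Air mass m = 1/cos θ_z = 1/0.2445 = 4.090; τ^m = 0.8^4.090 = 0.4015.
Surface direct beam = 1362 × 0.2445 × 0.4015 = 133.70 W/m².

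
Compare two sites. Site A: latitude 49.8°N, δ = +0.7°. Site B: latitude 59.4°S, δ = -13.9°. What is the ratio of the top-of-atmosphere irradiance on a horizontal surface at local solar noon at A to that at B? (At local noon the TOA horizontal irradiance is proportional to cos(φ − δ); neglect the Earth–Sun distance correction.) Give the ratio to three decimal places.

A: cos θ_z = cos(49.8° − (0.7°)) = 0.6547.
B: cos θ_z = cos(-59.4° − (-13.9°)) = 0.7009.
Ratio A/B = 0.6547 / 0.7009 = 0.9341.

0.934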